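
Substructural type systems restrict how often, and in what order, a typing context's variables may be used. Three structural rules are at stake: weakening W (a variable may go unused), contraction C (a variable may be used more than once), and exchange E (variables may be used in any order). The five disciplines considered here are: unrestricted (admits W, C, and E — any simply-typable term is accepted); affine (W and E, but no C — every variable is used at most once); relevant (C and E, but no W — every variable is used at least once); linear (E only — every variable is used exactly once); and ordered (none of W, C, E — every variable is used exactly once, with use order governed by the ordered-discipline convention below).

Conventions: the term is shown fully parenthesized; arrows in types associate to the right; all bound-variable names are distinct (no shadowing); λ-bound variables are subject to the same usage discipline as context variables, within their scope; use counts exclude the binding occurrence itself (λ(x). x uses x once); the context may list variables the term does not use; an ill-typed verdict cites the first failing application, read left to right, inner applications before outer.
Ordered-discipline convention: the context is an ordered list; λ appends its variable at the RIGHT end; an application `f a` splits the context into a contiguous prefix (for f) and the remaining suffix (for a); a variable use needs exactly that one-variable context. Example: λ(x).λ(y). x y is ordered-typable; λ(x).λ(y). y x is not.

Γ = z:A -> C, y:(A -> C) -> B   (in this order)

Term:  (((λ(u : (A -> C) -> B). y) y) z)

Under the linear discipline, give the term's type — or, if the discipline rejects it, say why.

not well-typed under linear — repeated use of y ×2; unused: u — weakening required
counts: z ×1, y ×2, u [bound] ×0
uses in reading order: y, y, z
typing: ✓ — B
across the five disciplines: ordered ✗ · linear ✗ · affine ✗ · relevant ✗ · unrestricted ✓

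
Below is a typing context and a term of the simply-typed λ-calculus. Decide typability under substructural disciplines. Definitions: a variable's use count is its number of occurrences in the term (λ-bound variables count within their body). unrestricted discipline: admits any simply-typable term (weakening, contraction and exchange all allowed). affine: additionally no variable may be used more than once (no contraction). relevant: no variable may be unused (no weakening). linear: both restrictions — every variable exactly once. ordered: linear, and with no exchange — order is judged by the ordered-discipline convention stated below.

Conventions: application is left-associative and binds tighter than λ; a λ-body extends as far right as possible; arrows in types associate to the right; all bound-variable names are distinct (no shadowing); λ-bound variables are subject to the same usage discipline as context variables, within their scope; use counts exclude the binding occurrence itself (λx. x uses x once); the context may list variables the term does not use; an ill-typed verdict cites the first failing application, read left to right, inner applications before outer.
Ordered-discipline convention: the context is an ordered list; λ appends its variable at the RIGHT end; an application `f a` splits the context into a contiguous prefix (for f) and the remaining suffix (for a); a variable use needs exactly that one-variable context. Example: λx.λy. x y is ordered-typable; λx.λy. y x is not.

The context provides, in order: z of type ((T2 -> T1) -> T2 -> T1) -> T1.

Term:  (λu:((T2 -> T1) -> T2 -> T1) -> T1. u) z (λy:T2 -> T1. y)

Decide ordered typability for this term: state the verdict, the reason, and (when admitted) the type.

yes — one use each (z, u, y); ordered split holds; term : T1
counts: z=1; u (bound)=1; y (bound)=1
left-to-right use order: u, z, y
typing: well-typed — term : T1
across the five disciplines: ordered ✓ · linear ✓ · affine ✓ · relevant ✓ · unrestricted ✓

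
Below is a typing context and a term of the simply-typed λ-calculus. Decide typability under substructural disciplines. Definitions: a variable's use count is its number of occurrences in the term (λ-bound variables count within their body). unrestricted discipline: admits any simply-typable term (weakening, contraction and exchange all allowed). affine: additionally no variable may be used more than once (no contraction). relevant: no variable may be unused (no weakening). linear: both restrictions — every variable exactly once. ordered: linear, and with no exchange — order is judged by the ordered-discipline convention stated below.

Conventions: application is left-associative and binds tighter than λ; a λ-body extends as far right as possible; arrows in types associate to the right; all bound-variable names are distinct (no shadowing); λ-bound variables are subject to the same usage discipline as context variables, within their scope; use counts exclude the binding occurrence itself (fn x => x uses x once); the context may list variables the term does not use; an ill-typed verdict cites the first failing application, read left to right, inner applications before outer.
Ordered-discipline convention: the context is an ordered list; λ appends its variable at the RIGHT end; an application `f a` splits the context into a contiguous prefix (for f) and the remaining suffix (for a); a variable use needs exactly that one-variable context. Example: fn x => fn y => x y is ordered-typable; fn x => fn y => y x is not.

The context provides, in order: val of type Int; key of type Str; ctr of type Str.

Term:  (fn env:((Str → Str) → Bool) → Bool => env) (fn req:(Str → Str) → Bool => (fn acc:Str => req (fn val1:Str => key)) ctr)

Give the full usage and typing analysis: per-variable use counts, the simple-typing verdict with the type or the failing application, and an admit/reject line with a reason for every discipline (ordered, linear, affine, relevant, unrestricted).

use counts: val: 0; key: 1; ctr: 1; env (λ-bound): 1; req (λ-bound): 1; acc (λ-bound): 0; val1 (λ-bound): 0
left-to-right use order: env, req, key, ctr
typing: well-typed at ((Str → Str) → Bool) → Bool
ordered ✗ (unused: val, acc, val1 — weakening required)
linear ✗ (unused: val, acc, val1 — weakening required)
affine ✓ (no duplicate uses among val, key, ctr, env, req, acc, val1)
relevant ✗ (unused: val, acc, val1 — weakening required)
unrestricted ✓ (well-typed at ((Str → Str) → Bool) → Bool; no restrictions here)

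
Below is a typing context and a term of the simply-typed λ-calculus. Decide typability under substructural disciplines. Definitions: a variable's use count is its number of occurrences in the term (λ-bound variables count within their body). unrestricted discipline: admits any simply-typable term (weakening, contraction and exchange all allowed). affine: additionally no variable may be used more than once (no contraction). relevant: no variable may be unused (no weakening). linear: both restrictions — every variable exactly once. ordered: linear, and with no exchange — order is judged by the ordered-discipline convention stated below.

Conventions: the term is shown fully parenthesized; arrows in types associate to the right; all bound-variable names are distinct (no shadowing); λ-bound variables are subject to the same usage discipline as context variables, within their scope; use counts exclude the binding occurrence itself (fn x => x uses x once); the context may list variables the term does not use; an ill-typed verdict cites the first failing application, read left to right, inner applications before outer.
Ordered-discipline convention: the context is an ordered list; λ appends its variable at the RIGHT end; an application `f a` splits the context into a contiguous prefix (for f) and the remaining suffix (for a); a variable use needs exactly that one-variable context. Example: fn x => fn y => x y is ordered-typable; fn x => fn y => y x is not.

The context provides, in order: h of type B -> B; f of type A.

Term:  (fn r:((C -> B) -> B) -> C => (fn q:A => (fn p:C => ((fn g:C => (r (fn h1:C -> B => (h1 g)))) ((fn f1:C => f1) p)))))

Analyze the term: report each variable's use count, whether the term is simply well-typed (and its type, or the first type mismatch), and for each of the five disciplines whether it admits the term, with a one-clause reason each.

variable uses: h=0, f=0, r [bound]=1, q [bound]=0, p [bound]=1, g [bound]=1, h1 [bound]=1, f1 [bound]=1
order of uses: r, h1, g, f1, p
typing: the term checks, with type (((C -> B) -> B) -> C) -> A -> C -> C
ordered: ✗ — needs weakening: h, f, q unused
linear: ✗ — needs weakening: h, f, q unused
affine: ✓ — at most one use each (h, f, r, q, p, g, h1, f1)
relevant: ✗ — needs weakening: h, f, q unused
unrestricted: ✓ — type-checks ((((C -> B) -> B) -> C) -> A -> C -> C) and nothing is barred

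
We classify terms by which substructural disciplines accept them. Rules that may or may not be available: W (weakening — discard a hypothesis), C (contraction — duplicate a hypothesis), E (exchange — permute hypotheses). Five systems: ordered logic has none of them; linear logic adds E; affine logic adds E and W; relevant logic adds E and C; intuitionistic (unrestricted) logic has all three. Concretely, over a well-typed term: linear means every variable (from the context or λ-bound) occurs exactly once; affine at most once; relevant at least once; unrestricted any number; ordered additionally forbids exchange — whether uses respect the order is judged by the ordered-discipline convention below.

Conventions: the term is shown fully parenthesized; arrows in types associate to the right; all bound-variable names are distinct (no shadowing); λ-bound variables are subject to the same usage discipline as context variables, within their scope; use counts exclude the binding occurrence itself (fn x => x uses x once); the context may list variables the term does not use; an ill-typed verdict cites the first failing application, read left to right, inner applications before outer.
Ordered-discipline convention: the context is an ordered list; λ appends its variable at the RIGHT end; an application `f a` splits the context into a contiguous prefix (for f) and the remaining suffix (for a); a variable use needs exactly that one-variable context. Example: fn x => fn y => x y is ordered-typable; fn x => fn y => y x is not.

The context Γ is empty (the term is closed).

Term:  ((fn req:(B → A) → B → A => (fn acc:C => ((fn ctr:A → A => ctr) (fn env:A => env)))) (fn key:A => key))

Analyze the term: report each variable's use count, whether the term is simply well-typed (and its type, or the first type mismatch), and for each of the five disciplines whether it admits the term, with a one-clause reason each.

use counts: req [bound]=0; acc [bound]=0; ctr [bound]=1; env [bound]=1; key [bound]=1
left-to-right use order: ctr, env, key
typing: ill-typed: argument of type A → A where (B → A) → B → A is required
ordered ✗ (fails simple typing)
linear ✗ (a type mismatch blocks all five)
affine ✗ (the type mismatch rejects it)
relevant ✗ (not simply typable)
unrestricted ✗ (fails simple typing)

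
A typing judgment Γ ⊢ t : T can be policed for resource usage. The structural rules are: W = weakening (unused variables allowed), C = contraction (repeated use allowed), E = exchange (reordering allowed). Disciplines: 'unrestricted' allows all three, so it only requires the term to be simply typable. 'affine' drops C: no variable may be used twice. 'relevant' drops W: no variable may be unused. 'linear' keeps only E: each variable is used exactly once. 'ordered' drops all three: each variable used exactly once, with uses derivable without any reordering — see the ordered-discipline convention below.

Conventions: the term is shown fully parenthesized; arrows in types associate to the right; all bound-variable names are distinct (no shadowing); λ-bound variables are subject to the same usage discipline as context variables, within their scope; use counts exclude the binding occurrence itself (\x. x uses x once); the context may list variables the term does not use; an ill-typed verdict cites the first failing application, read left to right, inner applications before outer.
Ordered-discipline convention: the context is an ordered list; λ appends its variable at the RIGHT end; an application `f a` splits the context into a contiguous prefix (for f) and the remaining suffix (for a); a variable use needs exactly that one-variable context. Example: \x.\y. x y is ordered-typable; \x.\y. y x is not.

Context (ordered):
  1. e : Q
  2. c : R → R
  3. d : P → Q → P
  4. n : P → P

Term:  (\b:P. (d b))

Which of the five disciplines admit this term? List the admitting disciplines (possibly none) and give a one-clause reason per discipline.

admitted in: affine, unrestricted
counts: e: 0×, c: 0×, d: 1×, n: 0×, b (λ-bound): 1×
use order (left to right): d, b
typing: ✓ — P → Q → P
ordered ✗ (e, c, n never used (weakening))
linear ✗ (e, c, n never used (weakening))
affine ✓ (none of e, c, d, n, b used more than once)
relevant ✗ (e, c, n never used (weakening))
unrestricted ✓ (well-typed at P → Q → P; no restrictions here)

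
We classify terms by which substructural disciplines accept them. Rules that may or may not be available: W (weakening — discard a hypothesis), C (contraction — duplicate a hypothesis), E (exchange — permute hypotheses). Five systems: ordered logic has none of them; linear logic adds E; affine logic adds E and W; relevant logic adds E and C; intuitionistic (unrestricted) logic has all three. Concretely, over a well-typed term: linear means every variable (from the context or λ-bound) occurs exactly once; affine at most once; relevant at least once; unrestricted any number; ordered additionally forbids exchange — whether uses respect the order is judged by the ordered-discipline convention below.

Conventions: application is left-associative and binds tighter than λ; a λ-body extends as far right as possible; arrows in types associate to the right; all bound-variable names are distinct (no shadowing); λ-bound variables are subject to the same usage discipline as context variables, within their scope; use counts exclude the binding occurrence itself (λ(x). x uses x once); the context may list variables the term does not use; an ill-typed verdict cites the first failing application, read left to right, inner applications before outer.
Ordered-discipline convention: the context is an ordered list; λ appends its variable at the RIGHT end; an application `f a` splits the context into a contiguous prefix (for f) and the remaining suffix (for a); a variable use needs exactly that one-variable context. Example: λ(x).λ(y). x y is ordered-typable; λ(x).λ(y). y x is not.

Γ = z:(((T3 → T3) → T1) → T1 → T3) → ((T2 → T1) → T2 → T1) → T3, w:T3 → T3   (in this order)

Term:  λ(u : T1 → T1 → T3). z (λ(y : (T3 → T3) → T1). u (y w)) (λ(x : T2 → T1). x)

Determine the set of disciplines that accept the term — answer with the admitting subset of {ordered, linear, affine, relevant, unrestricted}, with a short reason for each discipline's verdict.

admitting disciplines: linear, affine, relevant, unrestricted
use counts: z ×1, w ×1, u [bound] ×1, y [bound] ×1, x [bound] ×1
left-to-right use order: z, u, y, w, x
typing: well-typed — term : (T1 → T1 → T3) → T3
ordered: ✗ — needs exchange: uses follow z, u, y, w, x
linear: ✓ — single use per variable (z, w, u, y, x)
affine: ✓ — none of z, w, u, y, x used more than once
relevant: ✓ — every one of z, w, u, y, x appears
unrestricted: ✓ — type-checks ((T1 → T1 → T3) → T3) and nothing is barred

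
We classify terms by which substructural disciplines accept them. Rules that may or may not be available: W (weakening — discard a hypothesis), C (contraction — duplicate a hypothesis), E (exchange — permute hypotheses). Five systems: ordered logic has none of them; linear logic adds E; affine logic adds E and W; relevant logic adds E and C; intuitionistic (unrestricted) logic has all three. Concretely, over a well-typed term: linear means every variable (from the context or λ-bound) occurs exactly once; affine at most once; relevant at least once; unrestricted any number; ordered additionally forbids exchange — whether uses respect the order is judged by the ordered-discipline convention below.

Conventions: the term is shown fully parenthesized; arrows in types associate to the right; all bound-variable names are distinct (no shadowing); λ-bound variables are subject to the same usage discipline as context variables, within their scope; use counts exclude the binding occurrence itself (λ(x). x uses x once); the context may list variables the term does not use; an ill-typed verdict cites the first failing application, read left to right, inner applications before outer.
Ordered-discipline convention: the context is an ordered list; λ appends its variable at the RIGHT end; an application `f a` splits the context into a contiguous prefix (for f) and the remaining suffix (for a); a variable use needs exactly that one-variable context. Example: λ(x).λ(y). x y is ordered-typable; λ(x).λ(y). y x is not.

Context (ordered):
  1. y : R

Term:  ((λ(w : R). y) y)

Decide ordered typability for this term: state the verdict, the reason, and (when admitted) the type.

no — uses contraction: y ×2; needs weakening: w unused
use counts: y: 2; w [bound]: 0
use order (left to right): y, y
typing: well-typed at R
per-discipline verdicts: ordered ✗, linear ✗, affine ✗, relevant ✗, unrestricted ✓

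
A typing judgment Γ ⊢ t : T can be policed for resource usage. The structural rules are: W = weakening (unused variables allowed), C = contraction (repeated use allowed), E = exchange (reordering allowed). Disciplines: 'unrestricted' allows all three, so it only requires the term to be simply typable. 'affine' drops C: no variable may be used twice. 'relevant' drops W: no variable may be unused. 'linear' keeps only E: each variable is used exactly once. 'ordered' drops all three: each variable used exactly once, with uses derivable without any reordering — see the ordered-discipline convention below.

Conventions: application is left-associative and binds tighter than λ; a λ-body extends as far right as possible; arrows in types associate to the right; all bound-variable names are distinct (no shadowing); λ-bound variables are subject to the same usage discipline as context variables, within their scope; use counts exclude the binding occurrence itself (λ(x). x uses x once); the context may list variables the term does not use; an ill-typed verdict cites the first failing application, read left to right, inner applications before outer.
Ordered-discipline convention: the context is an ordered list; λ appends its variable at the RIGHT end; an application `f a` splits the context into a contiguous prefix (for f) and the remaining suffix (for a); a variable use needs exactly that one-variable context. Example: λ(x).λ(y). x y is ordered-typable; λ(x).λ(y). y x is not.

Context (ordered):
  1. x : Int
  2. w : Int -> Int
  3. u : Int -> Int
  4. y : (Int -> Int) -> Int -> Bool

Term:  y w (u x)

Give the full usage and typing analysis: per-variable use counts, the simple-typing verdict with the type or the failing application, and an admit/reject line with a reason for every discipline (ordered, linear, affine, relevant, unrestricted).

use counts: x: 1×; w: 1×; u: 1×; y: 1×
use order (left to right): y, w, u, x
typing: well-typed — term : Bool
ordered: ✗, no ordered split (uses run y, w, u, x)
linear: ✓, single use per variable (x, w, u, y)
affine: ✓, x, w, u, y: no repeats, contraction unneeded
relevant: ✓, none of x, w, u, y goes unused
unrestricted: ✓, type-checks (Bool) and nothing is barred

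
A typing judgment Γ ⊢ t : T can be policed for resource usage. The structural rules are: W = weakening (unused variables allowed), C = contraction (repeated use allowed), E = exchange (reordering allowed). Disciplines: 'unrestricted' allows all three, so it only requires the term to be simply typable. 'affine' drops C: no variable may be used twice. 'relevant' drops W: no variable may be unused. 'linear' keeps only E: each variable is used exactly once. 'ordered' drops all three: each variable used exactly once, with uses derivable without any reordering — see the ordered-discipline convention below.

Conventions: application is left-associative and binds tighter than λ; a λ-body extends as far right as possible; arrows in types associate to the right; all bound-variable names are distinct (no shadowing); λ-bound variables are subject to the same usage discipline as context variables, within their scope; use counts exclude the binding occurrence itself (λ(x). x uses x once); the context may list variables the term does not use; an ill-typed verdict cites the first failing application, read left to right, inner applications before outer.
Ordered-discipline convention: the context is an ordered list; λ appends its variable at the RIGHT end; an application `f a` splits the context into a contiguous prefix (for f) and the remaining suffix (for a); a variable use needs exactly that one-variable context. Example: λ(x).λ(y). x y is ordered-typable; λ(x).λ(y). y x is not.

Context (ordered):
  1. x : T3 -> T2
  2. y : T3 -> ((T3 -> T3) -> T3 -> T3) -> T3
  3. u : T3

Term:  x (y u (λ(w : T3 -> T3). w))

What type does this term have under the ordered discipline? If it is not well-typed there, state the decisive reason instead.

term : T2
variable uses: x: 1, y: 1, u: 1, w (λ-bound): 1
left-to-right use order: x, y, u, w
typing: ✓ — T2
across the five disciplines: ordered ✓; linear ✓; affine ✓; relevant ✓; unrestricted ✓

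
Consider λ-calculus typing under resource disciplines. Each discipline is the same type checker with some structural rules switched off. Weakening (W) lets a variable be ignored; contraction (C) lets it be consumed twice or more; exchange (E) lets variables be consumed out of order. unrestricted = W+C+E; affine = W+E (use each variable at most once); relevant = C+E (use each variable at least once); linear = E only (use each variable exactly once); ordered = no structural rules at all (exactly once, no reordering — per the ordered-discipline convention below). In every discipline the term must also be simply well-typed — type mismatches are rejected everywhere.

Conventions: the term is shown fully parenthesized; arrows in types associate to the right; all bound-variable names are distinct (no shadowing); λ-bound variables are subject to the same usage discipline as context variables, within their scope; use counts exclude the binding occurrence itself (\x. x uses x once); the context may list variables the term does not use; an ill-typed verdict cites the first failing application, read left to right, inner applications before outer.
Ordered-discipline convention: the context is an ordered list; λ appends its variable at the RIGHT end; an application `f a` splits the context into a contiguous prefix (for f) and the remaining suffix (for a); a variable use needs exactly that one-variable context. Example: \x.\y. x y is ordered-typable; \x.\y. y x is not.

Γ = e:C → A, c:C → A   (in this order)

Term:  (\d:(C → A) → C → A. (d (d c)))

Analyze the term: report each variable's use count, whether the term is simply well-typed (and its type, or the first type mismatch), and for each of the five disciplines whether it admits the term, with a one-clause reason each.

use counts: e ×0; c ×1; d (λ-bound) ×2
use order (left to right): d, d, c
typing: ✓ — ((C → A) → C → A) → C → A
ordered: ✗ — needs contraction — d ×2; needs weakening: e unused
linear: ✗ — needs contraction — d ×2; needs weakening: e unused
affine: ✗ — needs contraction — d ×2
relevant: ✗ — needs weakening: e unused
unrestricted: ✓ — typability at ((C → A) → C → A) → C → A is all that's needed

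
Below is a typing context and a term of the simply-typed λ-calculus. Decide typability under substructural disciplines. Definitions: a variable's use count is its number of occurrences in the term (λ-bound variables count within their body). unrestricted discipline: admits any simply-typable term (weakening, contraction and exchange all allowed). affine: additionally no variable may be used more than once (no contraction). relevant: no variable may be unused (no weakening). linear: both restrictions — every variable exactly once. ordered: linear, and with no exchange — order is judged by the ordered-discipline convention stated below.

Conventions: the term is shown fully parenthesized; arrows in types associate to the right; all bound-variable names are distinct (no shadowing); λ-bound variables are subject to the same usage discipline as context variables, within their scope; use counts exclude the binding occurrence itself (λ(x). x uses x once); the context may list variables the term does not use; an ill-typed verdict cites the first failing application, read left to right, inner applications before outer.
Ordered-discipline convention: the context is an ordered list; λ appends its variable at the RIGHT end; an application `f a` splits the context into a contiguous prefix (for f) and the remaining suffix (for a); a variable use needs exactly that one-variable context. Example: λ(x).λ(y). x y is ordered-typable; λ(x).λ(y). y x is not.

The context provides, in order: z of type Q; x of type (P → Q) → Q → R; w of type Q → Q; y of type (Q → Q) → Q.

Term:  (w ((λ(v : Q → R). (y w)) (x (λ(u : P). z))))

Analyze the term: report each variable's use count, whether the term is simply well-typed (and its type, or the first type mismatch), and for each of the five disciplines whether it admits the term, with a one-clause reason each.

usage: z ×1; x ×1; w ×2; y ×1; v [bound] ×0; u [bound] ×0
uses in reading order: w, y, w, x, z
typing: the term checks, with type Q
ordered ✗ (w ×2 used more than once (contraction); v, u never used (weakening))
linear ✗ (w ×2 used more than once (contraction); v, u never used (weakening))
affine ✗ (w ×2 used more than once (contraction))
relevant ✗ (v, u never used (weakening))
unrestricted ✓ (type-checks (Q) and nothing is barred)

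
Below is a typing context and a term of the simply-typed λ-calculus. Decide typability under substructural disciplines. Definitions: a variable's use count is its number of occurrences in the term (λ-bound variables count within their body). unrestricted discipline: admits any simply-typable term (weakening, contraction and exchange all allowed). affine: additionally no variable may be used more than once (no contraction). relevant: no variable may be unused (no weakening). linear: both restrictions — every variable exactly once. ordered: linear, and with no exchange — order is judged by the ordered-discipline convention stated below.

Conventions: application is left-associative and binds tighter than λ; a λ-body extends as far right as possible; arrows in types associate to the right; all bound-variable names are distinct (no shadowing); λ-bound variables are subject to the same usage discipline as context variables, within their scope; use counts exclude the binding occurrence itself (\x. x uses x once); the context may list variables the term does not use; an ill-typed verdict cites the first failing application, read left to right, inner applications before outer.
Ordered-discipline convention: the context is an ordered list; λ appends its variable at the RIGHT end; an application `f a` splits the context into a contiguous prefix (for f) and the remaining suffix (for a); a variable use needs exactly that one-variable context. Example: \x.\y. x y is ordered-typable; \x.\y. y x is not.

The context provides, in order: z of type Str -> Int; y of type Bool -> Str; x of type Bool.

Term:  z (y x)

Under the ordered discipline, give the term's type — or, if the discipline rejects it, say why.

term : Int
counts: z: 1×; y: 1×; x: 1×
left-to-right use order: z, y, x
typing: the term checks, with type Int
across the five disciplines: ordered ✓ | linear ✓ | affine ✓ | relevant ✓ | unrestricted ✓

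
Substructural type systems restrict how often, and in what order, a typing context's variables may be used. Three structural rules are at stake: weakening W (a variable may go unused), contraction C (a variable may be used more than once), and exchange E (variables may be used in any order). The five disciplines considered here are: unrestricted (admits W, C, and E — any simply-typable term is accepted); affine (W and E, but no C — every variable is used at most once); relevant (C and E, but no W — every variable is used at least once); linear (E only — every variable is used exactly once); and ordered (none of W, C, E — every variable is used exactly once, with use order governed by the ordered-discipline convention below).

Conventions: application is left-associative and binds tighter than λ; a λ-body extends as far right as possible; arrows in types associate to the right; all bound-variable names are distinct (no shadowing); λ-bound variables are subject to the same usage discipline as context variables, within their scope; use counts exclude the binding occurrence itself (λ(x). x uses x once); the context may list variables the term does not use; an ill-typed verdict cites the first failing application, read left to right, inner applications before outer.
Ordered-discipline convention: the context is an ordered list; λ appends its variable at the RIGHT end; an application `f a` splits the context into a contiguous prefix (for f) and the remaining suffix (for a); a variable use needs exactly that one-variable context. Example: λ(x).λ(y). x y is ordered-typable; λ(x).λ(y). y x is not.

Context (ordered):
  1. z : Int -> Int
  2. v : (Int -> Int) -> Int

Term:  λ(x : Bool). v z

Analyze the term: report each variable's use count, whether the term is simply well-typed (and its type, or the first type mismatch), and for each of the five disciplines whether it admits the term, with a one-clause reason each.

use counts: z: 1; v: 1; x (bound): 0
uses in reading order: v, z
typing: well-typed — term : Bool -> Int
ordered ✗ (x never used (weakening))
linear ✗ (x never used (weakening))
affine ✓ (z, v, x: no repeats, contraction unneeded)
relevant ✗ (x never used (weakening))
unrestricted ✓ (well-typed at Bool -> Int; no restrictions here)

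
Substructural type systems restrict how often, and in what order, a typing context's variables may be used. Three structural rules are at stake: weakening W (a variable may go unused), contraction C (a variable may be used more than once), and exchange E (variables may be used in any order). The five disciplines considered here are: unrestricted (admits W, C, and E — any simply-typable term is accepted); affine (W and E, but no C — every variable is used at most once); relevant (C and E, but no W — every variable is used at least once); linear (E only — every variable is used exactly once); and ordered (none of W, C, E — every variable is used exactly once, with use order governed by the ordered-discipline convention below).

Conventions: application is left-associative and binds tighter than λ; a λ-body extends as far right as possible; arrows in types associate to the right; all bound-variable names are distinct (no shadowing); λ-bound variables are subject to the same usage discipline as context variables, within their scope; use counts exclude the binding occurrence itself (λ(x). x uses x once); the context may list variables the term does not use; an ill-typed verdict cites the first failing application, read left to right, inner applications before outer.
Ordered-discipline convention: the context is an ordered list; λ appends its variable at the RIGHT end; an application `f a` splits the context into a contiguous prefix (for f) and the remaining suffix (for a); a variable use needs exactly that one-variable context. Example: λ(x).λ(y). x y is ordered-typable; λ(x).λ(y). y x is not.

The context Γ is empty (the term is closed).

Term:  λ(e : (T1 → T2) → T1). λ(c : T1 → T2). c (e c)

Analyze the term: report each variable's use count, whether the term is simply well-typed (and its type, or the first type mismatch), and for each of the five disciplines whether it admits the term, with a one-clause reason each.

counts: e (λ-bound) ×1, c (λ-bound) ×2
order of uses: c, e, c
typing: well-typed — term : ((T1 → T2) → T1) → (T1 → T2) → T2
ordered ✗ (uses contraction: c ×2)
linear ✗ (uses contraction: c ×2)
affine ✗ (uses contraction: c ×2)
relevant ✓ (at least one use each (e, c))
unrestricted ✓ (well-typed at ((T1 → T2) → T1) → (T1 → T2) → T2; no restrictions here)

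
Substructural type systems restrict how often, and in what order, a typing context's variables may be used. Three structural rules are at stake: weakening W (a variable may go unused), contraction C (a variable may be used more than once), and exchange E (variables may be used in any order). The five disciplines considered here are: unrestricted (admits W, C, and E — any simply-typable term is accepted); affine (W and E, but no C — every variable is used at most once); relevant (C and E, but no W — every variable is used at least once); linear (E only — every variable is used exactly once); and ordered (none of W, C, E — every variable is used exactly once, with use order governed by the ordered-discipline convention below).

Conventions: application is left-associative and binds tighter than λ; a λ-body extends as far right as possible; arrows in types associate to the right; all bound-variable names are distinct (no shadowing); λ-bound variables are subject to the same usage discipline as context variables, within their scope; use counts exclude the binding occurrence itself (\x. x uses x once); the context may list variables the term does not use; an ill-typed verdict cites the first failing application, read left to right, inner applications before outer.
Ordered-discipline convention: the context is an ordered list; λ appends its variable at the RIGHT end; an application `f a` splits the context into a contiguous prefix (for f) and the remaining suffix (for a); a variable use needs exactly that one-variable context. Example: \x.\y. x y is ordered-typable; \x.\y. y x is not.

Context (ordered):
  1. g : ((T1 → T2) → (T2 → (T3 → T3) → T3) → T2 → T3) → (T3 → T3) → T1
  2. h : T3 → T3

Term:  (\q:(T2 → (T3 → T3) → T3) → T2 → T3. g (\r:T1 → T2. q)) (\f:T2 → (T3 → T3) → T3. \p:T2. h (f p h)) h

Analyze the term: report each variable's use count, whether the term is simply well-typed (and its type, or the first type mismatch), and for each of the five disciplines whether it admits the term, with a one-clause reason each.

usage: g: 1, h: 3, q (bound): 1, r (bound): 0, f (bound): 1, p (bound): 1
left-to-right use order: g, q, h, f, p, h, h
typing: well-typed at T1
ordered ✗ (uses contraction: h ×3; needs weakening: r unused)
linear ✗ (uses contraction: h ×3; needs weakening: r unused)
affine ✗ (uses contraction: h ×3)
relevant ✗ (needs weakening: r unused)
unrestricted ✓ (well-typed at T1; no restrictions here)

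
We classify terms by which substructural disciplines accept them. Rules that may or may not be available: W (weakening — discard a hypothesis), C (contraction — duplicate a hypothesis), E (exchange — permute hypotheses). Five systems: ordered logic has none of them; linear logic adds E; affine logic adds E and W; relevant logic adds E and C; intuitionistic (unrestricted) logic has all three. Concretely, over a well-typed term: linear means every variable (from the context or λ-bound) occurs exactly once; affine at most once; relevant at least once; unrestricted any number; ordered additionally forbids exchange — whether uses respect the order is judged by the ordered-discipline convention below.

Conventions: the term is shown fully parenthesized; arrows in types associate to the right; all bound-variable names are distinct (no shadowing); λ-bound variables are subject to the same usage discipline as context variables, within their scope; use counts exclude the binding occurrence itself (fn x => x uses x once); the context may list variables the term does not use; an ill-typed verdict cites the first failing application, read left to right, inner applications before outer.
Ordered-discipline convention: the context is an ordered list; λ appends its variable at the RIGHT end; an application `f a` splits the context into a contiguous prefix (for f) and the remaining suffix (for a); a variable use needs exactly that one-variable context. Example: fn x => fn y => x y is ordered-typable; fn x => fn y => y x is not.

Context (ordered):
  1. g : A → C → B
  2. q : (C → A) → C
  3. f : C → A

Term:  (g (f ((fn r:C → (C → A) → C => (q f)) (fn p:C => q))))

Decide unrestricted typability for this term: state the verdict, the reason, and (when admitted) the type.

yes — typability at C → B is all that's needed; term : C → B
counts: g=1; q=2; f=2; r (λ-bound)=0; p (λ-bound)=0
left-to-right use order: g, f, q, f, q
typing: ✓ — C → B
across the five disciplines: ordered ✗ · linear ✗ · affine ✗ · relevant ✗ · unrestricted ✓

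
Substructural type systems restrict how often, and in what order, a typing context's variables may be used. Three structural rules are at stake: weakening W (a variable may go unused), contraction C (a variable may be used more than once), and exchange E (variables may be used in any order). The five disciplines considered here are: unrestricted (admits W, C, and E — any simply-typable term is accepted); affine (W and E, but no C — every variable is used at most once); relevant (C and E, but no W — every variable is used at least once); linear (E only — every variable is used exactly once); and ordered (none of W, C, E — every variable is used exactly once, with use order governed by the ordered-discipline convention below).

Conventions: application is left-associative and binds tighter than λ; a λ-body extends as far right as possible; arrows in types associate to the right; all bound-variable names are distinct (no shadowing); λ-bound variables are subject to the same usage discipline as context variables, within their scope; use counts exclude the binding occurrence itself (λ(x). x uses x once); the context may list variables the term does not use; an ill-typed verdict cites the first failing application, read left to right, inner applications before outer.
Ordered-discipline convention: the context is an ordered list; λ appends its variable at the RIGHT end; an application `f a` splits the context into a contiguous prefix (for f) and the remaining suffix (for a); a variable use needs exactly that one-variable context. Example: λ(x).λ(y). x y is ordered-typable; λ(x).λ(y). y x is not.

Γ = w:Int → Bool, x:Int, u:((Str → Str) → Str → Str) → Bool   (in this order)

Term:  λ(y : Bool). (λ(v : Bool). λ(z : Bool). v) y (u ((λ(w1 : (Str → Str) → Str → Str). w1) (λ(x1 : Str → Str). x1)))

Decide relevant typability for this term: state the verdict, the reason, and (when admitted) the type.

no — needs weakening: w, x, z unused
usage: w: 0×; x: 0×; u: 1×; y (bound): 1×; v (bound): 1×; z (bound): 0×; w1 (bound): 1×; x1 (bound): 1×
uses in reading order: v, y, u, w1, x1
typing: well-typed at Bool → Bool
across the five disciplines: ordered ✗, linear ✗, affine ✓, relevant ✗, unrestricted ✓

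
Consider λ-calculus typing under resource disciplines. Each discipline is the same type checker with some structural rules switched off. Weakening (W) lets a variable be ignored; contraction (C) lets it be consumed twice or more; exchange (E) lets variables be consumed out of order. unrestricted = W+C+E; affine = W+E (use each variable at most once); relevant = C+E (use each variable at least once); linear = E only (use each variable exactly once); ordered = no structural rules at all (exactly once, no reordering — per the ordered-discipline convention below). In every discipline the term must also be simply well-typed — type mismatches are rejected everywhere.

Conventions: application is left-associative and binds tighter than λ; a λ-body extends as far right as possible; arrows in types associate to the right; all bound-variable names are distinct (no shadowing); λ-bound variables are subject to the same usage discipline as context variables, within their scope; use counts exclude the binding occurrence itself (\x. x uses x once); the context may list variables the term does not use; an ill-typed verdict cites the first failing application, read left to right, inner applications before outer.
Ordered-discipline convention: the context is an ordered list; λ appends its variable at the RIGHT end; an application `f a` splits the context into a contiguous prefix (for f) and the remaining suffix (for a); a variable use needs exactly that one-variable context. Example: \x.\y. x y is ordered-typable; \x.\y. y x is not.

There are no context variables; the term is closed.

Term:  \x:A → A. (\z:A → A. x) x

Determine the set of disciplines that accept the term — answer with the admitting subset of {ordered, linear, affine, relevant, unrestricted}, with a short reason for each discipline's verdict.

admitting disciplines: unrestricted
variable uses: x (λ-bound): 2×, z (λ-bound): 0×
left-to-right use order: x, x
typing: ✓ — (A → A) → A → A
ordered ✗ (needs contraction — x ×2; z left unused)
linear ✗ (needs contraction — x ×2; z left unused)
affine ✗ (needs contraction — x ×2)
relevant ✗ (z left unused)
unrestricted ✓ (simply typable at (A → A) → A → A; W, C, E all held)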